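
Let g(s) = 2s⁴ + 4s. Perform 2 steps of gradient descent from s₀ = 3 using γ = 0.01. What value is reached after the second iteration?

0.71904

g′(s) = 8s³ + 4
s₁ = 3 − 0.01·220 = 0.8
s₂ = 0.8 − 0.01·8.096 = 0.71904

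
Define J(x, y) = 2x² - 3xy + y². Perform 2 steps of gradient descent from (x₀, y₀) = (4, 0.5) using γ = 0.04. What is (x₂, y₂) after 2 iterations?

(2.9856, 1.2752)

∇J = (4x - 3y, -3x + 2y)
(x₁, y₁) = (4, 0.5) − 0.04·(14.5, -11) = (3.42, 0.94)
(x₂, y₂) = (3.42, 0.94) − 0.04·(10.86, -8.38) = (2.9856, 1.2752)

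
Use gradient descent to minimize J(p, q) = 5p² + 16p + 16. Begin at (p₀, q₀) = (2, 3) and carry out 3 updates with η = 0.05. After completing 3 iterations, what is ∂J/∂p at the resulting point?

∇J = (10p + 16, 0)
(p₁, q₁) = (2, 3) − 0.05·(36, 0) = (0.2, 3)
(p₂, q₂) = (0.2, 3) − 0.05·(18, 0) = (-0.7, 3)
(p₃, q₃) = (-0.7, 3) − 0.05·(9, 0) = (-1.15, 3)
∂J/∂p at (-1.15, 3) = 4.5

4.5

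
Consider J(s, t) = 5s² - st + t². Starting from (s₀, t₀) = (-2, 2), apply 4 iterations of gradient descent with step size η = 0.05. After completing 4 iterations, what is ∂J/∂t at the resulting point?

2.3502375

∇J = (10s - t, -s + 2t)
Step 1: at (-2, 2), ∇J = (-22, 6) → (-2, 2) − 0.05·(-22, 6) = (-0.9, 1.7)
Step 2: at (-0.9, 1.7), ∇J = (-10.7, 4.3) → (-0.9, 1.7) − 0.05·(-10.7, 4.3) = (-0.365, 1.485)
Step 3: at (-0.365, 1.485), ∇J = (-5.135, 3.335) → (-0.365, 1.485) − 0.05·(-5.135, 3.335) = (-0.10825, 1.31825)
Step 4: at (-0.10825, 1.31825), ∇J = (-2.40075, 2.74475) → (-0.10825, 1.31825) − 0.05·(-2.40075, 2.74475) = (0.0117875, 1.1810125)
∂J/∂t at (0.0117875, 1.1810125) = 2.3502375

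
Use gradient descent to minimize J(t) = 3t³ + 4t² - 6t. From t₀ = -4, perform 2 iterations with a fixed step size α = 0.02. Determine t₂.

J′(t) = 9t² + 8t - 6
Step 1: J′(-4) = 106; t₁ = -4 − 0.02·106 = -6.12
Step 2: J′(-6.12) = 282.1296; t₂ = -6.12 − 0.02·282.1296 = -11.762592

-11.762592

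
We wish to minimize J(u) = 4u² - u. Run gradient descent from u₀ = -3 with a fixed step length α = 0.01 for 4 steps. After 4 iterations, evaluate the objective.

19.985112231936

J′(u) = 8u - 1
Step 1: J′(-3) = -25; u₁ = -3 − 0.01·(-25) = -2.75
Step 2: J′(-2.75) = -23; u₂ = -2.75 − 0.01·(-23) = -2.52
Step 3: J′(-2.52) = -21.16; u₃ = -2.52 − 0.01·(-21.16) = -2.3084
Step 4: J′(-2.3084) = -19.4672; u₄ = -2.3084 − 0.01·(-19.4672) = -2.113728
J(-2.113728) = 19.985112231936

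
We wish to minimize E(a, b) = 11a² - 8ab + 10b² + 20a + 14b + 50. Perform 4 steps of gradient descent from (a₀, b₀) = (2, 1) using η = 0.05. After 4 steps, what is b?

-1.228

∇E = (22a - 8b + 20, -8a + 20b + 14)
(a₁, b₁) = (2, 1) − 0.05·(56, 18) = (-0.8, 0.1)
(a₂, b₂) = (-0.8, 0.1) − 0.05·(1.6, 22.4) = (-0.88, -1.02)
(a₃, b₃) = (-0.88, -1.02) − 0.05·(8.8, 0.64) = (-1.32, -1.052)
(a₄, b₄) = (-1.32, -1.052) − 0.05·(-0.624, 3.52) = (-1.2888, -1.228)
b = -1.228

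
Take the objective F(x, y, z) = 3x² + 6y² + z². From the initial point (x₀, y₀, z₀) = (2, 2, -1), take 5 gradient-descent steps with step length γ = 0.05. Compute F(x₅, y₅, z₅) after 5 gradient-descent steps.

∇F = (6x, 12y, 2z)
(x₁, y₁, z₁) = (2, 2, -1) − 0.05·(12, 24, -2) = (1.4, 0.8, -0.9)
(x₂, y₂, z₂) = (1.4, 0.8, -0.9) − 0.05·(8.4, 9.6, -1.8) = (0.98, 0.32, -0.81)
(x₃, y₃, z₃) = (0.98, 0.32, -0.81) − 0.05·(5.88, 3.84, -1.62) = (0.686, 0.128, -0.729)
(x₄, y₄, z₄) = (0.686, 0.128, -0.729) − 0.05·(4.116, 1.536, -1.458) = (0.4802, 0.0512, -0.6561)
(x₅, y₅, z₅) = (0.4802, 0.0512, -0.6561) − 0.05·(2.8812, 0.6144, -1.3122) = (0.33614, 0.02048, -0.59049)
F(0.33614, 0.02048, -0.59049) = 0.6901653213

0.6901653213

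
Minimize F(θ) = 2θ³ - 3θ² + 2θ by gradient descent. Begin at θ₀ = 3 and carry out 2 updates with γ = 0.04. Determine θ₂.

F′(θ) = 6θ² - 6θ + 2
θ₁ = 3 − 0.04·38 = 1.48
θ₂ = 1.48 − 0.04·6.2624 = 1.229504

1.229504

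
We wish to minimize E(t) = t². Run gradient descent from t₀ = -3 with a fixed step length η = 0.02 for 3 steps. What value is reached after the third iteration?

E′(t) = 2t
Step 1: E′(-3) = -6; t₁ = -3 − 0.02·(-6) = -2.88
Step 2: E′(-2.88) = -5.76; t₂ = -2.88 − 0.02·(-5.76) = -2.7648
Step 3: E′(-2.7648) = -5.5296; t₃ = -2.7648 − 0.02·(-5.5296) = -2.654208

-2.654208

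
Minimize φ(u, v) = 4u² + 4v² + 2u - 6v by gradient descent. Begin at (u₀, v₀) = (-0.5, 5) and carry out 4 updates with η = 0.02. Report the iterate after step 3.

(-0.398176, 3.268992)

∇φ = (8u + 2, 8v - 6)
(u₁, v₁) = (-0.5, 5) − 0.02·(-2, 34) = (-0.46, 4.32)
(u₂, v₂) = (-0.46, 4.32) − 0.02·(-1.68, 28.56) = (-0.4264, 3.7488)
(u₃, v₃) = (-0.4264, 3.7488) − 0.02·(-1.4112, 23.9904) = (-0.398176, 3.268992)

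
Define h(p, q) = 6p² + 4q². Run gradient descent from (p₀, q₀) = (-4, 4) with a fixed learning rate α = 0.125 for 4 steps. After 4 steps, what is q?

0

∇h = (12p, 8q)
Step 1: at (-4, 4), ∇h = (-48, 32) → (-4, 4) − 0.125·(-48, 32) = (2, 0)
Step 2: at (2, 0), ∇h = (24, 0) → (2, 0) − 0.125·(24, 0) = (-1, 0)
Step 3: at (-1, 0), ∇h = (-12, 0) → (-1, 0) − 0.125·(-12, 0) = (0.5, 0)
Step 4: at (0.5, 0), ∇h = (6, 0) → (0.5, 0) − 0.125·(6, 0) = (-0.25, 0)
q = 0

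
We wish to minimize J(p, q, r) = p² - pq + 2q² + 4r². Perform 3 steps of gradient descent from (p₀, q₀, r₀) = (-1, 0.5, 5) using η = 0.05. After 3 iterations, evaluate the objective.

5.27743562890625

∇J = (2p - q, -p + 4q, 8r)
(p₁, q₁, r₁) = (-1, 0.5, 5) − 0.05·(-2.5, 3, 40) = (-0.875, 0.35, 3)
(p₂, q₂, r₂) = (-0.875, 0.35, 3) − 0.05·(-2.1, 2.275, 24) = (-0.77, 0.23625, 1.8)
(p₃, q₃, r₃) = (-0.77, 0.23625, 1.8) − 0.05·(-1.77625, 1.715, 14.4) = (-0.6811875, 0.1505, 1.08)
J(-0.6811875, 0.1505, 1.08) = 5.27743562890625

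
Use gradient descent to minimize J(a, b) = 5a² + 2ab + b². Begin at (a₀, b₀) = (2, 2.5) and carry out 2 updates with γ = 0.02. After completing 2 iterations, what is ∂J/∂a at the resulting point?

∇J = (10a + 2b, 2a + 2b)
Step 1: at (2, 2.5), ∇J = (25, 9) → (2, 2.5) − 0.02·(25, 9) = (1.5, 2.32)
Step 2: at (1.5, 2.32), ∇J = (19.64, 7.64) → (1.5, 2.32) − 0.02·(19.64, 7.64) = (1.1072, 2.1672)
∂J/∂a at (1.1072, 2.1672) = 15.4064

15.4064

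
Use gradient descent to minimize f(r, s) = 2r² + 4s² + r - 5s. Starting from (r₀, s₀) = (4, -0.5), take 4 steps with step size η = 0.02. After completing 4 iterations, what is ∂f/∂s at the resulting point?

-4.48084224

∇f = (4r + 1, 8s - 5)
(r₁, s₁) = (4, -0.5) − 0.02·(17, -9) = (3.66, -0.32)
(r₂, s₂) = (3.66, -0.32) − 0.02·(15.64, -7.56) = (3.3472, -0.1688)
(r₃, s₃) = (3.3472, -0.1688) − 0.02·(14.3888, -6.3504) = (3.059424, -0.041792)
(r₄, s₄) = (3.059424, -0.041792) − 0.02·(13.237696, -5.334336) = (2.79467008, 0.06489472)
∂f/∂s at (2.79467008, 0.06489472) = -4.48084224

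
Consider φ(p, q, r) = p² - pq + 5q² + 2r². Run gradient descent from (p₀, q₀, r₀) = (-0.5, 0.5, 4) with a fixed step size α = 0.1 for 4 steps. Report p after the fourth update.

∇φ = (2p - q, -p + 10q, 4r)
Step 1: at (-0.5, 0.5, 4), ∇φ = (-1.5, 5.5, 16) → (-0.5, 0.5, 4) − 0.1·(-1.5, 5.5, 16) = (-0.35, -0.05, 2.4)
Step 2: at (-0.35, -0.05, 2.4), ∇φ = (-0.65, -0.15, 9.6) → (-0.35, -0.05, 2.4) − 0.1·(-0.65, -0.15, 9.6) = (-0.285, -0.035, 1.44)
Step 3: at (-0.285, -0.035, 1.44), ∇φ = (-0.535, -0.065, 5.76) → (-0.285, -0.035, 1.44) − 0.1·(-0.535, -0.065, 5.76) = (-0.2315, -0.0285, 0.864)
Step 4: at (-0.2315, -0.0285, 0.864), ∇φ = (-0.4345, -0.0535, 3.456) → (-0.2315, -0.0285, 0.864) − 0.1·(-0.4345, -0.0535, 3.456) = (-0.18805, -0.02315, 0.5184)
p = -0.18805

-0.18805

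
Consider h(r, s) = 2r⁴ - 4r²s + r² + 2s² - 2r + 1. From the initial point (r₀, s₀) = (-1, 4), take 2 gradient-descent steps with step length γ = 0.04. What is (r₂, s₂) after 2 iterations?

∇h = (8r³ - 8rs + 2r - 2, -4r² + 4s)
Step 1: at (-1, 4), ∇h = (20, 12) → (-1, 4) − 0.04·(20, 12) = (-1.8, 3.52)
Step 2: at (-1.8, 3.52), ∇h = (-1.568, 1.12) → (-1.8, 3.52) − 0.04·(-1.568, 1.12) = (-1.73728, 3.4752)

(-1.73728, 3.4752)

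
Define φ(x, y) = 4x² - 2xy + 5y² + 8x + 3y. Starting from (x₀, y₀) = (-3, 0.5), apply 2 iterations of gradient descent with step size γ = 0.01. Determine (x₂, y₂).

∇φ = (8x - 2y + 8, -2x + 10y + 3)
Step 1: at (-3, 0.5), ∇φ = (-17, 14) → (-3, 0.5) − 0.01·(-17, 14) = (-2.83, 0.36)
Step 2: at (-2.83, 0.36), ∇φ = (-15.36, 12.26) → (-2.83, 0.36) − 0.01·(-15.36, 12.26) = (-2.6764, 0.2374)

(-2.6764, 0.2374)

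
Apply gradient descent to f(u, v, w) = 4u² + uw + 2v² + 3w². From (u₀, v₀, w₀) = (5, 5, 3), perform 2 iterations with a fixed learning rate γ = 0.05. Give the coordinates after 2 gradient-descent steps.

∇f = (8u + w, 4v, u + 6w)
Step 1: at (5, 5, 3), ∇f = (43, 20, 23) → (5, 5, 3) − 0.05·(43, 20, 23) = (2.85, 4, 1.85)
Step 2: at (2.85, 4, 1.85), ∇f = (24.65, 16, 13.95) → (2.85, 4, 1.85) − 0.05·(24.65, 16, 13.95) = (1.6175, 3.2, 1.1525)

(1.6175, 3.2, 1.1525)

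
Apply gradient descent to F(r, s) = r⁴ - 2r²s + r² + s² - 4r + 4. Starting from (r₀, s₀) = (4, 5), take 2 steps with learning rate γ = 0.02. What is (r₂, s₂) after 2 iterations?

∇F = (4r³ - 4rs + 2r - 4, -2r² + 2s)
(r₁, s₁) = (4, 5) − 0.02·(180, -22) = (0.4, 5.44)
(r₂, s₂) = (0.4, 5.44) − 0.02·(-11.648, 10.56) = (0.63296, 5.2288)

(0.63296, 5.2288)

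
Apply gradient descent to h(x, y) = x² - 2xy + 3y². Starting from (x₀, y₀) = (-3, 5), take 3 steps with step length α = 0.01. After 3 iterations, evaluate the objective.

74.696836703232

∇h = (2x - 2y, -2x + 6y)
(x₁, y₁) = (-3, 5) − 0.01·(-16, 36) = (-2.84, 4.64)
(x₂, y₂) = (-2.84, 4.64) − 0.01·(-14.96, 33.52) = (-2.6904, 4.3048)
(x₃, y₃) = (-2.6904, 4.3048) − 0.01·(-13.9904, 31.2096) = (-2.550496, 3.992704)
h(-2.550496, 3.992704) = 74.696836703232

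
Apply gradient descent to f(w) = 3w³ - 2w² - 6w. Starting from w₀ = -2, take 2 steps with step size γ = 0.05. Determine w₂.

-11.2245

f′(w) = 9w² - 4w - 6
Step 1: f′(-2) = 38; w₁ = -2 − 0.05·38 = -3.9
Step 2: f′(-3.9) = 146.49; w₂ = -3.9 − 0.05·146.49 = -11.2245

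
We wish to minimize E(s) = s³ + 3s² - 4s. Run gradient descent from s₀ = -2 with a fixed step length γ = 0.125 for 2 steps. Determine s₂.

-0.71875

E′(s) = 3s² + 6s - 4
Step 1: E′(-2) = -4; s₁ = -2 − 0.125·(-4) = -1.5
Step 2: E′(-1.5) = -6.25; s₂ = -1.5 − 0.125·(-6.25) = -0.71875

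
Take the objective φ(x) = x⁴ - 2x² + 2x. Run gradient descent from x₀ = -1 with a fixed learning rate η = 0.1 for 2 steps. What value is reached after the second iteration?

φ′(x) = 4x³ - 4x + 2
x₁ = -1 − 0.1·2 = -1.2
x₂ = -1.2 − 0.1·(-0.112) = -1.1888

-1.1888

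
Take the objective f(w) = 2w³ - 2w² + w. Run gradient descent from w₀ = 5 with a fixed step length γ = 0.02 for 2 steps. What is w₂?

f′(w) = 6w² - 4w + 1
w₁ = 5 − 0.02·131 = 2.38
w₂ = 2.38 − 0.02·25.4664 = 1.870672

1.870672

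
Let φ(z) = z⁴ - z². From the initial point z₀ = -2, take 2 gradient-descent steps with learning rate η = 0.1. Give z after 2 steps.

φ′(z) = 4z³ - 2z
Step 1: φ′(-2) = -28; z₁ = -2 − 0.1·(-28) = 0.8
Step 2: φ′(0.8) = 0.448; z₂ = 0.8 − 0.1·0.448 = 0.7552

0.7552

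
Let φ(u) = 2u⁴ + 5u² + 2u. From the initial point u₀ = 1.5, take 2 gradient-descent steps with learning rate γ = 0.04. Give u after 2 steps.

φ′(u) = 8u³ + 10u + 2
Step 1: φ′(1.5) = 44; u₁ = 1.5 − 0.04·44 = -0.26
Step 2: φ′(-0.26) = -0.740608; u₂ = -0.26 − 0.04·(-0.740608) = -0.23037568

-0.23037568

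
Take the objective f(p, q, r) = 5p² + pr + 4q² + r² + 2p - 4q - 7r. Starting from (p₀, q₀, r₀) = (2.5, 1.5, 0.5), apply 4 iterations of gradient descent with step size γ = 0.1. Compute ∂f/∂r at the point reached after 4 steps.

∇f = (10p + r + 2, 8q - 4, p + 2r - 7)
(p₁, q₁, r₁) = (2.5, 1.5, 0.5) − 0.1·(27.5, 8, -3.5) = (-0.25, 0.7, 0.85)
(p₂, q₂, r₂) = (-0.25, 0.7, 0.85) − 0.1·(0.35, 1.6, -5.55) = (-0.285, 0.54, 1.405)
(p₃, q₃, r₃) = (-0.285, 0.54, 1.405) − 0.1·(0.555, 0.32, -4.475) = (-0.3405, 0.508, 1.8525)
(p₄, q₄, r₄) = (-0.3405, 0.508, 1.8525) − 0.1·(0.4475, 0.064, -3.6355) = (-0.38525, 0.5016, 2.21605)
∂f/∂r at (-0.38525, 0.5016, 2.21605) = -2.95315

-2.95315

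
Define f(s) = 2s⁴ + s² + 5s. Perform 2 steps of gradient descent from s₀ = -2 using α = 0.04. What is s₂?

f′(s) = 8s³ + 2s + 5
s₁ = -2 − 0.04·(-63) = 0.52
s₂ = 0.52 − 0.04·7.164864 = 0.23340544

0.23340544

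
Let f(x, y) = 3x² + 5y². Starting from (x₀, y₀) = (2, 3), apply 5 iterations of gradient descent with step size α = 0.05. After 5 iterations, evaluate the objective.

0.3829156113

∇f = (6x, 10y)
Step 1: at (2, 3), ∇f = (12, 30) → (2, 3) − 0.05·(12, 30) = (1.4, 1.5)
Step 2: at (1.4, 1.5), ∇f = (8.4, 15) → (1.4, 1.5) − 0.05·(8.4, 15) = (0.98, 0.75)
Step 3: at (0.98, 0.75), ∇f = (5.88, 7.5) → (0.98, 0.75) − 0.05·(5.88, 7.5) = (0.686, 0.375)
Step 4: at (0.686, 0.375), ∇f = (4.116, 3.75) → (0.686, 0.375) − 0.05·(4.116, 3.75) = (0.4802, 0.1875)
Step 5: at (0.4802, 0.1875), ∇f = (2.8812, 1.875) → (0.4802, 0.1875) − 0.05·(2.8812, 1.875) = (0.33614, 0.09375)
f(0.33614, 0.09375) = 0.3829156113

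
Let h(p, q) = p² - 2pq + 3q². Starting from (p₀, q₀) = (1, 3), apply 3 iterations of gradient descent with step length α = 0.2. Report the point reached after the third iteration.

∇h = (2p - 2q, -2p + 6q)
Step 1: at (1, 3), ∇h = (-4, 16) → (1, 3) − 0.2·(-4, 16) = (1.8, -0.2)
Step 2: at (1.8, -0.2), ∇h = (4, -4.8) → (1.8, -0.2) − 0.2·(4, -4.8) = (1, 0.76)
Step 3: at (1, 0.76), ∇h = (0.48, 2.56) → (1, 0.76) − 0.2·(0.48, 2.56) = (0.904, 0.248)

(0.904, 0.248)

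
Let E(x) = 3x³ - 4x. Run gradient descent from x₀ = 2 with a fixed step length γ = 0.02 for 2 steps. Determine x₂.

1.107072

E′(x) = 9x² - 4
Step 1: E′(2) = 32; x₁ = 2 − 0.02·32 = 1.36
Step 2: E′(1.36) = 12.6464; x₂ = 1.36 − 0.02·12.6464 = 1.107072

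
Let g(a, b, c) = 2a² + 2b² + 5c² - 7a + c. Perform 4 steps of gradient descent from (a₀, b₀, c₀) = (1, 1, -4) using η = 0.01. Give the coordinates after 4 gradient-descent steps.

(1.11299008, 0.84934656, -2.65879)

∇g = (4a - 7, 4b, 10c + 1)
(a₁, b₁, c₁) = (1, 1, -4) − 0.01·(-3, 4, -39) = (1.03, 0.96, -3.61)
(a₂, b₂, c₂) = (1.03, 0.96, -3.61) − 0.01·(-2.88, 3.84, -35.1) = (1.0588, 0.9216, -3.259)
(a₃, b₃, c₃) = (1.0588, 0.9216, -3.259) − 0.01·(-2.7648, 3.6864, -31.59) = (1.086448, 0.884736, -2.9431)
(a₄, b₄, c₄) = (1.086448, 0.884736, -2.9431) − 0.01·(-2.654208, 3.538944, -28.431) = (1.11299008, 0.84934656, -2.65879)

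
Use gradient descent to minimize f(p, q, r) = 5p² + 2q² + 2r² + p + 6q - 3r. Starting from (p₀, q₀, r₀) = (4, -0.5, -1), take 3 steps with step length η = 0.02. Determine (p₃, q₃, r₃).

(1.9992, -0.721312, -0.612704)

∇f = (10p + 1, 4q + 6, 4r - 3)
Step 1: at (4, -0.5, -1), ∇f = (41, 4, -7) → (4, -0.5, -1) − 0.02·(41, 4, -7) = (3.18, -0.58, -0.86)
Step 2: at (3.18, -0.58, -0.86), ∇f = (32.8, 3.68, -6.44) → (3.18, -0.58, -0.86) − 0.02·(32.8, 3.68, -6.44) = (2.524, -0.6536, -0.7312)
Step 3: at (2.524, -0.6536, -0.7312), ∇f = (26.24, 3.3856, -5.9248) → (2.524, -0.6536, -0.7312) − 0.02·(26.24, 3.3856, -5.9248) = (1.9992, -0.721312, -0.612704)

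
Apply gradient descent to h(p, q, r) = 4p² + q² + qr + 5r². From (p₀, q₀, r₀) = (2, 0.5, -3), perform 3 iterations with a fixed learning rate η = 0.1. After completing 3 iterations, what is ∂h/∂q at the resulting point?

∇h = (8p, 2q + r, q + 10r)
(p₁, q₁, r₁) = (2, 0.5, -3) − 0.1·(16, -2, -29.5) = (0.4, 0.7, -0.05)
(p₂, q₂, r₂) = (0.4, 0.7, -0.05) − 0.1·(3.2, 1.35, 0.2) = (0.08, 0.565, -0.07)
(p₃, q₃, r₃) = (0.08, 0.565, -0.07) − 0.1·(0.64, 1.06, -0.135) = (0.016, 0.459, -0.0565)
∂h/∂q at (0.016, 0.459, -0.0565) = 0.8615

0.8615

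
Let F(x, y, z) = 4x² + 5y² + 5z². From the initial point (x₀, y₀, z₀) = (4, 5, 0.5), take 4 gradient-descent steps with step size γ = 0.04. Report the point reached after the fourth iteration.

(0.85525504, 0.648, 0.0648)

∇F = (8x, 10y, 10z)
(x₁, y₁, z₁) = (4, 5, 0.5) − 0.04·(32, 50, 5) = (2.72, 3, 0.3)
(x₂, y₂, z₂) = (2.72, 3, 0.3) − 0.04·(21.76, 30, 3) = (1.8496, 1.8, 0.18)
(x₃, y₃, z₃) = (1.8496, 1.8, 0.18) − 0.04·(14.7968, 18, 1.8) = (1.257728, 1.08, 0.108)
(x₄, y₄, z₄) = (1.257728, 1.08, 0.108) − 0.04·(10.061824, 10.8, 1.08) = (0.85525504, 0.648, 0.0648)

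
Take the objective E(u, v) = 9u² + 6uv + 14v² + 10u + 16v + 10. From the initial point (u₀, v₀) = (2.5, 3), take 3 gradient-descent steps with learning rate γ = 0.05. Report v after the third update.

∇E = (18u + 6v + 10, 6u + 28v + 16)
(u₁, v₁) = (2.5, 3) − 0.05·(73, 115) = (-1.15, -2.75)
(u₂, v₂) = (-1.15, -2.75) − 0.05·(-27.2, -67.9) = (0.21, 0.645)
(u₃, v₃) = (0.21, 0.645) − 0.05·(17.65, 35.32) = (-0.6725, -1.121)
v = -1.121

-1.121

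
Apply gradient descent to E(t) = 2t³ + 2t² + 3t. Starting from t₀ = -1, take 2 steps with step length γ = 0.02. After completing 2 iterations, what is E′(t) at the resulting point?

7.02065504

E′(t) = 6t² + 4t + 3
t₁ = -1 − 0.02·5 = -1.1
t₂ = -1.1 − 0.02·5.86 = -1.2172
E′(t) at (-1.2172) = 7.02065504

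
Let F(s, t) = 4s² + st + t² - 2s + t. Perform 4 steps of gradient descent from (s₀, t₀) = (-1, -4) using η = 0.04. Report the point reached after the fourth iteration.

(0.320704, -2.965376)

∇F = (8s + t - 2, s + 2t + 1)
Step 1: at (-1, -4), ∇F = (-14, -8) → (-1, -4) − 0.04·(-14, -8) = (-0.44, -3.68)
Step 2: at (-0.44, -3.68), ∇F = (-9.2, -6.8) → (-0.44, -3.68) − 0.04·(-9.2, -6.8) = (-0.072, -3.408)
Step 3: at (-0.072, -3.408), ∇F = (-5.984, -5.888) → (-0.072, -3.408) − 0.04·(-5.984, -5.888) = (0.16736, -3.17248)
Step 4: at (0.16736, -3.17248), ∇F = (-3.8336, -5.1776) → (0.16736, -3.17248) − 0.04·(-3.8336, -5.1776) = (0.320704, -2.965376)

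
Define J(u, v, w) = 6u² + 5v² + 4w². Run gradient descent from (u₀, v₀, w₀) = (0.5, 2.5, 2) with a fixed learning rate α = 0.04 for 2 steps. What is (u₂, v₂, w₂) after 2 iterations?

(0.1352, 0.9, 0.9248)

∇J = (12u, 10v, 8w)
(u₁, v₁, w₁) = (0.5, 2.5, 2) − 0.04·(6, 25, 16) = (0.26, 1.5, 1.36)
(u₂, v₂, w₂) = (0.26, 1.5, 1.36) − 0.04·(3.12, 15, 10.88) = (0.1352, 0.9, 0.9248)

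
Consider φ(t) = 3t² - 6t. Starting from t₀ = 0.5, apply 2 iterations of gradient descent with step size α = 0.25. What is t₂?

0.875

φ′(t) = 6t - 6
t₁ = 0.5 − 0.25·(-3) = 1.25
t₂ = 1.25 − 0.25·1.5 = 0.875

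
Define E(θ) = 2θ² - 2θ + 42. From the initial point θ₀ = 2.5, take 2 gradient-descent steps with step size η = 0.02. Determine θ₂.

2.1928

E′(θ) = 4θ - 2
θ₁ = 2.5 − 0.02·8 = 2.34
θ₂ = 2.34 − 0.02·7.36 = 2.1928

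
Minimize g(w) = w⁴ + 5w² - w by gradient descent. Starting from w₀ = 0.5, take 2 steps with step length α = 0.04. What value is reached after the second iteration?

g′(w) = 4w³ + 10w - 1
w₁ = 0.5 − 0.04·4.5 = 0.32
w₂ = 0.32 − 0.04·2.331072 = 0.22675712

0.22675712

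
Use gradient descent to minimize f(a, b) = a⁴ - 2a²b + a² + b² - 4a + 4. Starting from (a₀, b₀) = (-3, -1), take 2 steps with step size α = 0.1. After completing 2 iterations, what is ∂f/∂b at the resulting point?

-300425.92

∇f = (4a³ - 4ab + 2a - 4, -2a² + 2b)
Step 1: at (-3, -1), ∇f = (-130, -20) → (-3, -1) − 0.1·(-130, -20) = (10, 1)
Step 2: at (10, 1), ∇f = (3976, -198) → (10, 1) − 0.1·(3976, -198) = (-387.6, 20.8)
∂f/∂b at (-387.6, 20.8) = -300425.92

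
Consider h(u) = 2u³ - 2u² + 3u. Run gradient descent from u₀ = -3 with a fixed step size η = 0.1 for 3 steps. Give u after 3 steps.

-3296.8746936

h′(u) = 6u² - 4u + 3
Step 1: h′(-3) = 69; u₁ = -3 − 0.1·69 = -9.9
Step 2: h′(-9.9) = 630.66; u₂ = -9.9 − 0.1·630.66 = -72.966
Step 3: h′(-72.966) = 32239.086936; u₃ = -72.966 − 0.1·32239.086936 = -3296.8746936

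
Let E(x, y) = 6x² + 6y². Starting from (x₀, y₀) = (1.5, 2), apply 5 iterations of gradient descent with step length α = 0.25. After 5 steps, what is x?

-48

∇E = (12x, 12y)
Step 1: at (1.5, 2), ∇E = (18, 24) → (1.5, 2) − 0.25·(18, 24) = (-3, -4)
Step 2: at (-3, -4), ∇E = (-36, -48) → (-3, -4) − 0.25·(-36, -48) = (6, 8)
Step 3: at (6, 8), ∇E = (72, 96) → (6, 8) − 0.25·(72, 96) = (-12, -16)
Step 4: at (-12, -16), ∇E = (-144, -192) → (-12, -16) − 0.25·(-144, -192) = (24, 32)
Step 5: at (24, 32), ∇E = (288, 384) → (24, 32) − 0.25·(288, 384) = (-48, -64)
x = -48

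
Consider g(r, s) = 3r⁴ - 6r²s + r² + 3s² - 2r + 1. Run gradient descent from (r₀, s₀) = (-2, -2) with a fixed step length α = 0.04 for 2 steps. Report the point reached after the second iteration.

(-28.0352, 3.4144)

∇g = (12r³ - 12rs + 2r - 2, -6r² + 6s)
Step 1: at (-2, -2), ∇g = (-150, -36) → (-2, -2) − 0.04·(-150, -36) = (4, -0.56)
Step 2: at (4, -0.56), ∇g = (800.88, -99.36) → (4, -0.56) − 0.04·(800.88, -99.36) = (-28.0352, 3.4144)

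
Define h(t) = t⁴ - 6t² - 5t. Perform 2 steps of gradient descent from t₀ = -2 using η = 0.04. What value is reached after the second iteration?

-1.47171328

h′(t) = 4t³ - 12t - 5
t₁ = -2 − 0.04·(-13) = -1.48
t₂ = -1.48 − 0.04·(-0.207168) = -1.47171328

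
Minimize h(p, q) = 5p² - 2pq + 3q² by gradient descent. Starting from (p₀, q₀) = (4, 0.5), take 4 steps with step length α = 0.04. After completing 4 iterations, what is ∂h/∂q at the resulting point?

2.26827008

∇h = (10p - 2q, -2p + 6q)
Step 1: at (4, 0.5), ∇h = (39, -5) → (4, 0.5) − 0.04·(39, -5) = (2.44, 0.7)
Step 2: at (2.44, 0.7), ∇h = (23, -0.68) → (2.44, 0.7) − 0.04·(23, -0.68) = (1.52, 0.7272)
Step 3: at (1.52, 0.7272), ∇h = (13.7456, 1.3232) → (1.52, 0.7272) − 0.04·(13.7456, 1.3232) = (0.970176, 0.674272)
Step 4: at (0.970176, 0.674272), ∇h = (8.353216, 2.10528) → (0.970176, 0.674272) − 0.04·(8.353216, 2.10528) = (0.63604736, 0.5900608)
∂h/∂q at (0.63604736, 0.5900608) = 2.26827008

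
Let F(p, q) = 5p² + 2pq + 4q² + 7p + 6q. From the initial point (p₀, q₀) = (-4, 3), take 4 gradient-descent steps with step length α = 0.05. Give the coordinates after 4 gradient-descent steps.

(-1.10145, 0.169)

∇F = (10p + 2q + 7, 2p + 8q + 6)
(p₁, q₁) = (-4, 3) − 0.05·(-27, 22) = (-2.65, 1.9)
(p₂, q₂) = (-2.65, 1.9) − 0.05·(-15.7, 15.9) = (-1.865, 1.105)
(p₃, q₃) = (-1.865, 1.105) − 0.05·(-9.44, 11.11) = (-1.393, 0.5495)
(p₄, q₄) = (-1.393, 0.5495) − 0.05·(-5.831, 7.61) = (-1.10145, 0.169)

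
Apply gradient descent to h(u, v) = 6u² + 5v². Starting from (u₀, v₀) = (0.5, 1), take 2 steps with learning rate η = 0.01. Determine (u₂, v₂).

(0.3872, 0.81)

∇h = (12u, 10v)
Step 1: at (0.5, 1), ∇h = (6, 10) → (0.5, 1) − 0.01·(6, 10) = (0.44, 0.9)
Step 2: at (0.44, 0.9), ∇h = (5.28, 9) → (0.44, 0.9) − 0.01·(5.28, 9) = (0.3872, 0.81)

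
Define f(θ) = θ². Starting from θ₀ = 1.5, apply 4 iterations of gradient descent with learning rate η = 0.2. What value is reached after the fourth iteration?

0.1944

f′(θ) = 2θ
Step 1: f′(1.5) = 3; θ₁ = 1.5 − 0.2·3 = 0.9
Step 2: f′(0.9) = 1.8; θ₂ = 0.9 − 0.2·1.8 = 0.54
Step 3: f′(0.54) = 1.08; θ₃ = 0.54 − 0.2·1.08 = 0.324
Step 4: f′(0.324) = 0.648; θ₄ = 0.324 − 0.2·0.648 = 0.1944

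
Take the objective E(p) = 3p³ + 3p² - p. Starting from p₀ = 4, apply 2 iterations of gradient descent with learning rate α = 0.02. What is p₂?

0.522392

E′(p) = 9p² + 6p - 1
Step 1: E′(4) = 167; p₁ = 4 − 0.02·167 = 0.66
Step 2: E′(0.66) = 6.8804; p₂ = 0.66 − 0.02·6.8804 = 0.522392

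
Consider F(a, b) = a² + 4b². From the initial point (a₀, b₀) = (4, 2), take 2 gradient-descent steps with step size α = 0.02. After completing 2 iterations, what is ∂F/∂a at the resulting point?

7.3728

∇F = (2a, 8b)
(a₁, b₁) = (4, 2) − 0.02·(8, 16) = (3.84, 1.68)
(a₂, b₂) = (3.84, 1.68) − 0.02·(7.68, 13.44) = (3.6864, 1.4112)
∂F/∂a at (3.6864, 1.4112) = 7.3728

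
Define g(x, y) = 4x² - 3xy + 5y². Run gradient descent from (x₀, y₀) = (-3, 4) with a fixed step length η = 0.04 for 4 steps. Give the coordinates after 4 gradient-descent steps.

(-0.22981632, 0.26284032)

∇g = (8x - 3y, -3x + 10y)
(x₁, y₁) = (-3, 4) − 0.04·(-36, 49) = (-1.56, 2.04)
(x₂, y₂) = (-1.56, 2.04) − 0.04·(-18.6, 25.08) = (-0.816, 1.0368)
(x₃, y₃) = (-0.816, 1.0368) − 0.04·(-9.6384, 12.816) = (-0.430464, 0.52416)
(x₄, y₄) = (-0.430464, 0.52416) − 0.04·(-5.016192, 6.532992) = (-0.22981632, 0.26284032)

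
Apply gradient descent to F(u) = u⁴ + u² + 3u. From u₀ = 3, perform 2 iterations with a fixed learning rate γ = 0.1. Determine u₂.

F′(u) = 4u³ + 2u + 3
Step 1: F′(3) = 117; u₁ = 3 − 0.1·117 = -8.7
Step 2: F′(-8.7) = -2648.412; u₂ = -8.7 − 0.1·(-2648.412) = 256.1412

256.1412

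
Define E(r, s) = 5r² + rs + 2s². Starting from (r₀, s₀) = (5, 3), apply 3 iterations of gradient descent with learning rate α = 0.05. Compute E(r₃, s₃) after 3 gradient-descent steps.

∇E = (10r + s, r + 4s)
(r₁, s₁) = (5, 3) − 0.05·(53, 17) = (2.35, 2.15)
(r₂, s₂) = (2.35, 2.15) − 0.05·(25.65, 10.95) = (1.0675, 1.6025)
(r₃, s₃) = (1.0675, 1.6025) − 0.05·(12.2775, 7.4775) = (0.453625, 1.228625)
E(0.453625, 1.228625) = 4.605252

4.605252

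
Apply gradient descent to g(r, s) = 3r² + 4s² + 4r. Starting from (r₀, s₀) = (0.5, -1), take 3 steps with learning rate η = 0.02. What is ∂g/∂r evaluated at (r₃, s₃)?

4.770304

∇g = (6r + 4, 8s)
Step 1: at (0.5, -1), ∇g = (7, -8) → (0.5, -1) − 0.02·(7, -8) = (0.36, -0.84)
Step 2: at (0.36, -0.84), ∇g = (6.16, -6.72) → (0.36, -0.84) − 0.02·(6.16, -6.72) = (0.2368, -0.7056)
Step 3: at (0.2368, -0.7056), ∇g = (5.4208, -5.6448) → (0.2368, -0.7056) − 0.02·(5.4208, -5.6448) = (0.128384, -0.592704)
∂g/∂r at (0.128384, -0.592704) = 4.770304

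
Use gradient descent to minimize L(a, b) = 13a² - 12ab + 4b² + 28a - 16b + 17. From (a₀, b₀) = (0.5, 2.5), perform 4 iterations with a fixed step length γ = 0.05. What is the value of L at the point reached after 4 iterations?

1.0848777525

∇L = (26a - 12b + 28, -12a + 8b - 16)
(a₁, b₁) = (0.5, 2.5) − 0.05·(11, -2) = (-0.05, 2.6)
(a₂, b₂) = (-0.05, 2.6) − 0.05·(-4.5, 5.4) = (0.175, 2.33)
(a₃, b₃) = (0.175, 2.33) − 0.05·(4.59, 0.54) = (-0.0545, 2.303)
(a₄, b₄) = (-0.0545, 2.303) − 0.05·(-1.053, 3.078) = (-0.00185, 2.1491)
L(-0.00185, 2.1491) = 1.0848777525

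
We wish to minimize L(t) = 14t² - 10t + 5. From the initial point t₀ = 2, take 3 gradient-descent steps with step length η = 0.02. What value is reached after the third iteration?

L′(t) = 28t - 10
t₁ = 2 − 0.02·46 = 1.08
t₂ = 1.08 − 0.02·20.24 = 0.6752
t₃ = 0.6752 − 0.02·8.9056 = 0.497088

0.497088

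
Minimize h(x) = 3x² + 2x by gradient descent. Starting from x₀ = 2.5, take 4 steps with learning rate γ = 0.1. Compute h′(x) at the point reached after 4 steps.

h′(x) = 6x + 2
Step 1: h′(2.5) = 17; x₁ = 2.5 − 0.1·17 = 0.8
Step 2: h′(0.8) = 6.8; x₂ = 0.8 − 0.1·6.8 = 0.12
Step 3: h′(0.12) = 2.72; x₃ = 0.12 − 0.1·2.72 = -0.152
Step 4: h′(-0.152) = 1.088; x₄ = -0.152 − 0.1·1.088 = -0.2608
h′(x) at (-0.2608) = 0.4352

0.4352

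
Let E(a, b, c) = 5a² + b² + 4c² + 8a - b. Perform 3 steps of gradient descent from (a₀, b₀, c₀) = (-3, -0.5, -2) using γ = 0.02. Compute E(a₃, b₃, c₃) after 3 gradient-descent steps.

9.297411095552

∇E = (10a + 8, 2b - 1, 8c)
(a₁, b₁, c₁) = (-3, -0.5, -2) − 0.02·(-22, -2, -16) = (-2.56, -0.46, -1.68)
(a₂, b₂, c₂) = (-2.56, -0.46, -1.68) − 0.02·(-17.6, -1.92, -13.44) = (-2.208, -0.4216, -1.4112)
(a₃, b₃, c₃) = (-2.208, -0.4216, -1.4112) − 0.02·(-14.08, -1.8432, -11.2896) = (-1.9264, -0.384736, -1.185408)
E(-1.9264, -0.384736, -1.185408) = 9.297411095552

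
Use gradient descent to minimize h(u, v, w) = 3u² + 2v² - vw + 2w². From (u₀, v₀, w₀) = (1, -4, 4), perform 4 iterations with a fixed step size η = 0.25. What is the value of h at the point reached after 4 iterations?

0.012939453125

∇h = (6u, 4v - w, -v + 4w)
(u₁, v₁, w₁) = (1, -4, 4) − 0.25·(6, -20, 20) = (-0.5, 1, -1)
(u₂, v₂, w₂) = (-0.5, 1, -1) − 0.25·(-3, 5, -5) = (0.25, -0.25, 0.25)
(u₃, v₃, w₃) = (0.25, -0.25, 0.25) − 0.25·(1.5, -1.25, 1.25) = (-0.125, 0.0625, -0.0625)
(u₄, v₄, w₄) = (-0.125, 0.0625, -0.0625) − 0.25·(-0.75, 0.3125, -0.3125) = (0.0625, -0.015625, 0.015625)
h(0.0625, -0.015625, 0.015625) = 0.012939453125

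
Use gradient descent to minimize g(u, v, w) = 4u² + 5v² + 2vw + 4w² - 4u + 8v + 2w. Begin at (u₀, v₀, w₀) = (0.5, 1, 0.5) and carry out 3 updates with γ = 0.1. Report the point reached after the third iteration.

(0.5, -0.784, -0.068)

∇g = (8u - 4, 10v + 2w + 8, 2v + 8w + 2)
(u₁, v₁, w₁) = (0.5, 1, 0.5) − 0.1·(0, 19, 8) = (0.5, -0.9, -0.3)
(u₂, v₂, w₂) = (0.5, -0.9, -0.3) − 0.1·(0, -1.6, -2.2) = (0.5, -0.74, -0.08)
(u₃, v₃, w₃) = (0.5, -0.74, -0.08) − 0.1·(0, 0.44, -0.12) = (0.5, -0.784, -0.068)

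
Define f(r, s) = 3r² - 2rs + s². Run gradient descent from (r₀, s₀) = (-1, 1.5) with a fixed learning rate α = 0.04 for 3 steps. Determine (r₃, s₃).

∇f = (6r - 2s, -2r + 2s)
(r₁, s₁) = (-1, 1.5) − 0.04·(-9, 5) = (-0.64, 1.3)
(r₂, s₂) = (-0.64, 1.3) − 0.04·(-6.44, 3.88) = (-0.3824, 1.1448)
(r₃, s₃) = (-0.3824, 1.1448) − 0.04·(-4.584, 3.0544) = (-0.19904, 1.022624)

(-0.19904, 1.022624)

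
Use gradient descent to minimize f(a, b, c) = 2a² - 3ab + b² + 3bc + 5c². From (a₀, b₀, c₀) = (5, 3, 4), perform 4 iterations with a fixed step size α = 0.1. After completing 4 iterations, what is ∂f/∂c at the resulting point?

1.2042

∇f = (4a - 3b, -3a + 2b + 3c, 3b + 10c)
(a₁, b₁, c₁) = (5, 3, 4) − 0.1·(11, 3, 49) = (3.9, 2.7, -0.9)
(a₂, b₂, c₂) = (3.9, 2.7, -0.9) − 0.1·(7.5, -9, -0.9) = (3.15, 3.6, -0.81)
(a₃, b₃, c₃) = (3.15, 3.6, -0.81) − 0.1·(1.8, -4.68, 2.7) = (2.97, 4.068, -1.08)
(a₄, b₄, c₄) = (2.97, 4.068, -1.08) − 0.1·(-0.324, -4.014, 1.404) = (3.0024, 4.4694, -1.2204)
∂f/∂c at (3.0024, 4.4694, -1.2204) = 1.2042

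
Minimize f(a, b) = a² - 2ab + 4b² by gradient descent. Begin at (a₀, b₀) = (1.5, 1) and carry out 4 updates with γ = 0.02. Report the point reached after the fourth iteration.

(1.40361216, 0.68139904)

∇f = (2a - 2b, -2a + 8b)
Step 1: at (1.5, 1), ∇f = (1, 5) → (1.5, 1) − 0.02·(1, 5) = (1.48, 0.9)
Step 2: at (1.48, 0.9), ∇f = (1.16, 4.24) → (1.48, 0.9) − 0.02·(1.16, 4.24) = (1.4568, 0.8152)
Step 3: at (1.4568, 0.8152), ∇f = (1.2832, 3.608) → (1.4568, 0.8152) − 0.02·(1.2832, 3.608) = (1.431136, 0.74304)
Step 4: at (1.431136, 0.74304), ∇f = (1.376192, 3.082048) → (1.431136, 0.74304) − 0.02·(1.376192, 3.082048) = (1.40361216, 0.68139904)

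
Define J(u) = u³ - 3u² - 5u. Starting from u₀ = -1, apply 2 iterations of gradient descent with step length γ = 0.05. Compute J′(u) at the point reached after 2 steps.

11.142028

J′(u) = 3u² - 6u - 5
Step 1: J′(-1) = 4; u₁ = -1 − 0.05·4 = -1.2
Step 2: J′(-1.2) = 6.52; u₂ = -1.2 − 0.05·6.52 = -1.526
J′(u) at (-1.526) = 11.142028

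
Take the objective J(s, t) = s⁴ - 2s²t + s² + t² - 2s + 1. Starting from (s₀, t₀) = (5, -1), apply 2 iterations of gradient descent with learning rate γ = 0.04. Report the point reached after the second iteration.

∇J = (4s³ - 4st + 2s - 2, -2s² + 2t)
(s₁, t₁) = (5, -1) − 0.04·(528, -52) = (-16.12, 1.08)
(s₂, t₂) = (-16.12, 1.08) − 0.04·(-16720.013312, -517.5488) = (652.68053248, 21.781952)

(652.68053248, 21.781952)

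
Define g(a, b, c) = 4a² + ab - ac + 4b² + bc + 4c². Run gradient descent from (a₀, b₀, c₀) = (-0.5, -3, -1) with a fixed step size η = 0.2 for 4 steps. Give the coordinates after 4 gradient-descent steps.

∇g = (8a + b - c, a + 8b + c, -a + b + 8c)
(a₁, b₁, c₁) = (-0.5, -3, -1) − 0.2·(-6, -25.5, -10.5) = (0.7, 2.1, 1.1)
(a₂, b₂, c₂) = (0.7, 2.1, 1.1) − 0.2·(6.6, 18.6, 10.2) = (-0.62, -1.62, -0.94)
(a₃, b₃, c₃) = (-0.62, -1.62, -0.94) − 0.2·(-5.64, -14.52, -8.52) = (0.508, 1.284, 0.764)
(a₄, b₄, c₄) = (0.508, 1.284, 0.764) − 0.2·(4.584, 11.544, 6.888) = (-0.4088, -1.0248, -0.6136)

(-0.4088, -1.0248, -0.6136)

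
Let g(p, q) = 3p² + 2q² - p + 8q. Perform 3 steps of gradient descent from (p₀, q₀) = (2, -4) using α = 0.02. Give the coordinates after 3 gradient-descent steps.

∇g = (6p - 1, 4q + 8)
Step 1: at (2, -4), ∇g = (11, -8) → (2, -4) − 0.02·(11, -8) = (1.78, -3.84)
Step 2: at (1.78, -3.84), ∇g = (9.68, -7.36) → (1.78, -3.84) − 0.02·(9.68, -7.36) = (1.5864, -3.6928)
Step 3: at (1.5864, -3.6928), ∇g = (8.5184, -6.7712) → (1.5864, -3.6928) − 0.02·(8.5184, -6.7712) = (1.416032, -3.557376)

(1.416032, -3.557376)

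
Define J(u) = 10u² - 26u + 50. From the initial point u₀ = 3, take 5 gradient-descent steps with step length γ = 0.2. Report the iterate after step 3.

J′(u) = 20u - 26
u₁ = 3 − 0.2·34 = -3.8
u₂ = -3.8 − 0.2·(-102) = 16.6
u₃ = 16.6 − 0.2·306 = -44.6

-44.6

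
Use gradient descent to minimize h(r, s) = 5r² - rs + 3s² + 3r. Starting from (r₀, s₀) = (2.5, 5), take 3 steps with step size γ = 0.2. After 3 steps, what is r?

-2.064

∇h = (10r - s + 3, -r + 6s)
Step 1: at (2.5, 5), ∇h = (23, 27.5) → (2.5, 5) − 0.2·(23, 27.5) = (-2.1, -0.5)
Step 2: at (-2.1, -0.5), ∇h = (-17.5, -0.9) → (-2.1, -0.5) − 0.2·(-17.5, -0.9) = (1.4, -0.32)
Step 3: at (1.4, -0.32), ∇h = (17.32, -3.32) → (1.4, -0.32) − 0.2·(17.32, -3.32) = (-2.064, 0.344)
r = -2.064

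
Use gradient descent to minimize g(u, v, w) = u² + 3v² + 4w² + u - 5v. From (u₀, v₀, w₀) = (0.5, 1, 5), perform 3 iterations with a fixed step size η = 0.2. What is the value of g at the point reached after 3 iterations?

∇g = (2u + 1, 6v - 5, 8w)
Step 1: at (0.5, 1, 5), ∇g = (2, 1, 40) → (0.5, 1, 5) − 0.2·(2, 1, 40) = (0.1, 0.8, -3)
Step 2: at (0.1, 0.8, -3), ∇g = (1.2, -0.2, -24) → (0.1, 0.8, -3) − 0.2·(1.2, -0.2, -24) = (-0.14, 0.84, 1.8)
Step 3: at (-0.14, 0.84, 1.8), ∇g = (0.72, 0.04, 14.4) → (-0.14, 0.84, 1.8) − 0.2·(0.72, 0.04, 14.4) = (-0.284, 0.832, -1.08)
g(-0.284, 0.832, -1.08) = 2.378928

2.378928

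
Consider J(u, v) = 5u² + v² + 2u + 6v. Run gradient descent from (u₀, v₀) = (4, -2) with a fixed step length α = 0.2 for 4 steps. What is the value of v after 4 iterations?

∇J = (10u + 2, 2v + 6)
(u₁, v₁) = (4, -2) − 0.2·(42, 2) = (-4.4, -2.4)
(u₂, v₂) = (-4.4, -2.4) − 0.2·(-42, 1.2) = (4, -2.64)
(u₃, v₃) = (4, -2.64) − 0.2·(42, 0.72) = (-4.4, -2.784)
(u₄, v₄) = (-4.4, -2.784) − 0.2·(-42, 0.432) = (4, -2.8704)
v = -2.8704

-2.8704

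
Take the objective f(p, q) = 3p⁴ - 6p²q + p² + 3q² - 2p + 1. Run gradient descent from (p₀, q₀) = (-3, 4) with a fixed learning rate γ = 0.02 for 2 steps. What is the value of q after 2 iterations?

4.117312

∇f = (12p³ - 12pq + 2p - 2, -6p² + 6q)
(p₁, q₁) = (-3, 4) − 0.02·(-188, -30) = (0.76, 4.6)
(p₂, q₂) = (0.76, 4.6) − 0.02·(-37.164288, 24.1344) = (1.50328576, 4.117312)
q = 4.117312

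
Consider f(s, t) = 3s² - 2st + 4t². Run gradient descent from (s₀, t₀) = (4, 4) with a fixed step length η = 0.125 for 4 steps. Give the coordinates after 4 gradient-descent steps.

(0.125, 0.078125)

∇f = (6s - 2t, -2s + 8t)
(s₁, t₁) = (4, 4) − 0.125·(16, 24) = (2, 1)
(s₂, t₂) = (2, 1) − 0.125·(10, 4) = (0.75, 0.5)
(s₃, t₃) = (0.75, 0.5) − 0.125·(3.5, 2.5) = (0.3125, 0.1875)
(s₄, t₄) = (0.3125, 0.1875) − 0.125·(1.5, 0.875) = (0.125, 0.078125)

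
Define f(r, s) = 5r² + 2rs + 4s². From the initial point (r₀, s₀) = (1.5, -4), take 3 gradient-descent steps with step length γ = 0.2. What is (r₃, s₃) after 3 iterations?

(1.268, 1)

∇f = (10r + 2s, 2r + 8s)
(r₁, s₁) = (1.5, -4) − 0.2·(7, -29) = (0.1, 1.8)
(r₂, s₂) = (0.1, 1.8) − 0.2·(4.6, 14.6) = (-0.82, -1.12)
(r₃, s₃) = (-0.82, -1.12) − 0.2·(-10.44, -10.6) = (1.268, 1)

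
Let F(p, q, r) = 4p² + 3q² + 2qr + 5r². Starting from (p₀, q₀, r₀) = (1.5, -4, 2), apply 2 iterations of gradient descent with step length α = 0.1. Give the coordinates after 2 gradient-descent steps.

∇F = (8p, 6q + 2r, 2q + 10r)
(p₁, q₁, r₁) = (1.5, -4, 2) − 0.1·(12, -20, 12) = (0.3, -2, 0.8)
(p₂, q₂, r₂) = (0.3, -2, 0.8) − 0.1·(2.4, -10.4, 4) = (0.06, -0.96, 0.4)

(0.06, -0.96, 0.4)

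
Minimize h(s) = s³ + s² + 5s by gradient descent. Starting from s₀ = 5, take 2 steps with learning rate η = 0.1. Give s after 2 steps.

-8.5

h′(s) = 3s² + 2s + 5
s₁ = 5 − 0.1·90 = -4
s₂ = -4 − 0.1·45 = -8.5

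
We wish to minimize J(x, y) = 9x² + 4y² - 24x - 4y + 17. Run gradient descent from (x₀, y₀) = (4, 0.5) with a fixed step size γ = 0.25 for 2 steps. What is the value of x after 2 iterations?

34

∇J = (18x - 24, 8y - 4)
(x₁, y₁) = (4, 0.5) − 0.25·(48, 0) = (-8, 0.5)
(x₂, y₂) = (-8, 0.5) − 0.25·(-168, 0) = (34, 0.5)
x = 34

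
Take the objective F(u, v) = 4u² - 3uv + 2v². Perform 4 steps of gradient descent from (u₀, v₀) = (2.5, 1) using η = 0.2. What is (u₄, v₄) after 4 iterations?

∇F = (8u - 3v, -3u + 4v)
(u₁, v₁) = (2.5, 1) − 0.2·(17, -3.5) = (-0.9, 1.7)
(u₂, v₂) = (-0.9, 1.7) − 0.2·(-12.3, 9.5) = (1.56, -0.2)
(u₃, v₃) = (1.56, -0.2) − 0.2·(13.08, -5.48) = (-1.056, 0.896)
(u₄, v₄) = (-1.056, 0.896) − 0.2·(-11.136, 6.752) = (1.1712, -0.4544)

(1.1712, -0.4544)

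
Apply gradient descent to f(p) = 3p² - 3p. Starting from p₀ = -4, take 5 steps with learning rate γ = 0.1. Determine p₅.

0.45392

f′(p) = 6p - 3
Step 1: f′(-4) = -27; p₁ = -4 − 0.1·(-27) = -1.3
Step 2: f′(-1.3) = -10.8; p₂ = -1.3 − 0.1·(-10.8) = -0.22
Step 3: f′(-0.22) = -4.32; p₃ = -0.22 − 0.1·(-4.32) = 0.212
Step 4: f′(0.212) = -1.728; p₄ = 0.212 − 0.1·(-1.728) = 0.3848
Step 5: f′(0.3848) = -0.6912; p₅ = 0.3848 − 0.1·(-0.6912) = 0.45392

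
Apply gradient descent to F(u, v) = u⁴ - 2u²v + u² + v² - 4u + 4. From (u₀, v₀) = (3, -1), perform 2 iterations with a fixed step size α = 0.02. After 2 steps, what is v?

-0.563456

∇F = (4u³ - 4uv + 2u - 4, -2u² + 2v)
Step 1: at (3, -1), ∇F = (122, -20) → (3, -1) − 0.02·(122, -20) = (0.56, -0.6)
Step 2: at (0.56, -0.6), ∇F = (-0.833536, -1.8272) → (0.56, -0.6) − 0.02·(-0.833536, -1.8272) = (0.57667072, -0.563456)
v = -0.563456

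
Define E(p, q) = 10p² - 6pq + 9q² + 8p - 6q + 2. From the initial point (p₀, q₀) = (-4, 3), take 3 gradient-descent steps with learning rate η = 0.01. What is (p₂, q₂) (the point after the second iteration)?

∇E = (20p - 6q + 8, -6p + 18q - 6)
Step 1: at (-4, 3), ∇E = (-90, 72) → (-4, 3) − 0.01·(-90, 72) = (-3.1, 2.28)
Step 2: at (-3.1, 2.28), ∇E = (-67.68, 53.64) → (-3.1, 2.28) − 0.01·(-67.68, 53.64) = (-2.4232, 1.7436)

(-2.4232, 1.7436)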